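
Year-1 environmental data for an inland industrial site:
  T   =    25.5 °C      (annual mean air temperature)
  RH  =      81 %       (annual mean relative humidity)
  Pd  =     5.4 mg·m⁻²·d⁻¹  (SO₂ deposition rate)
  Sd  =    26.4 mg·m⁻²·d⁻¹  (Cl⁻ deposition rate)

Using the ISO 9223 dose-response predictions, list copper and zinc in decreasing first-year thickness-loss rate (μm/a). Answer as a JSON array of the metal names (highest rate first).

copper: T>10 °C ⇒ hinge -0.080·(25.5−10) = -1.2400
  Pd branch = 0.0053·Pd^0.26·e^(0.059·RH+f) = 0.2829 μm/a
  Cl⁻ term: 0.01025·26.4^0.27·exp(0.036·81+0.049·25.5) = 1.598
  sum: 0.2829 + 1.598 → r_corr = 1.881 μm/a
zinc: temperature factor f = -0.071·(15.5) = -1.1005
  SO₂ term: 0.0129·5.4^0.44·exp(0.046·81-1.1005) = 0.3742
  Cl⁻ term: 0.0175·26.4^0.57·exp(0.008·81+0.085·25.5) = 1.888
  r_corr = 0.3742 + 1.888 = 2.263 μm/a
Ordering by μm/a: zinc (2.26) > copper (1.88)

["zinc", "copper"]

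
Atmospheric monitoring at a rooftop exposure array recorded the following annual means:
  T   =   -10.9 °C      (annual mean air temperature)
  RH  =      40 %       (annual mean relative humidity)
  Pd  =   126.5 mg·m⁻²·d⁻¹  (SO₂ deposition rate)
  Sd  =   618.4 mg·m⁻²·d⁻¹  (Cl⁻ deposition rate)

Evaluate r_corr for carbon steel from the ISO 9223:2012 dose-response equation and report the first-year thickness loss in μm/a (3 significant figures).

carbon steel: temperature factor f = +0.150·(-20.9) = -3.1350
  sulphur-dioxide contribution → 2.123 μm/a
  chloride contribution → 13.28 μm/a
  total first-year rate 15.4 μm/a

r_corr = 15.4 μm/a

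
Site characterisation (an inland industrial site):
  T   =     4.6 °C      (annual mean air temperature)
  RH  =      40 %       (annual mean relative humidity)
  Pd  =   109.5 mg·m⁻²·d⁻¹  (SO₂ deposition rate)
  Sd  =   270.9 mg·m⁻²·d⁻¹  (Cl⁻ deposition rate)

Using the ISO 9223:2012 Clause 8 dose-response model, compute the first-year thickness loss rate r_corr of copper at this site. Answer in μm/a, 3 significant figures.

r_corr = 0.342 μm/a

copper: temperature factor f = +0.126·(-5.4) = -0.6804
  SO₂ term: 0.0053·109.5^0.26·exp(0.059·40-0.6804) = 0.09638
  Sd branch = 0.01025·Sd^0.27·e^(0.036·RH+0.049·T) = 0.246 μm/a
  r_corr = 0.09638 + 0.246 = 0.3423 μm/a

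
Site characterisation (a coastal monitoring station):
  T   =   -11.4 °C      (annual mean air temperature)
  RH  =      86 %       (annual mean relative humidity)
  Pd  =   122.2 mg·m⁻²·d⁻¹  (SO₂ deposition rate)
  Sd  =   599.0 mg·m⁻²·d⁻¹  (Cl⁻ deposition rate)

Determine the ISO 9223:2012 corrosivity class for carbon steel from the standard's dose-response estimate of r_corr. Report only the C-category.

C4

carbon steel: temperature factor f = +0.150·(-21.4) = -3.2100
  sulphur-dioxide contribution → 4.855 μm/a
  chloride contribution → 58.22 μm/a
  ⇒ r_corr(carbon steel) = 63.08 μm/a
63.1 μm/a falls in (50, 80] for carbon steel → category C4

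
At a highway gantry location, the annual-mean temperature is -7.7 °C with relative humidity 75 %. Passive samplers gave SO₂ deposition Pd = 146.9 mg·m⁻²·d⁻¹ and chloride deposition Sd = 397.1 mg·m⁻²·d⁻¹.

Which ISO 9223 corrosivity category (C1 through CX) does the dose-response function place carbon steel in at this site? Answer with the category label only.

C3

carbon steel: temperature factor f = +0.150·(-17.7) = -2.6550
  SO₂ term: 1.77·146.9^0.52·exp(0.02·75-2.6550) = 7.468
  Sd branch = 0.102·Sd^0.62·e^(0.033·RH+0.04·T) = 36.39 μm/a
  sum: 7.468 + 36.39 → r_corr = 43.86 μm/a
ISO 9223 Table 2 (carbon steel): 25 < 43.9 ≤ 50 μm/a ⇒ C3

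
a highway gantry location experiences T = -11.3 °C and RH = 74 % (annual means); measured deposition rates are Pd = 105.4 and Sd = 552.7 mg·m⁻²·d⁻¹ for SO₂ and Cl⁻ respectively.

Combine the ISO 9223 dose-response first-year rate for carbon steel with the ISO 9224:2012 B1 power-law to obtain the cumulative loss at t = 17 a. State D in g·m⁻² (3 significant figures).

carbon steel: temperature factor f = +0.150·(-21.3) = -3.1950
  Pd branch = 1.77·Pd^0.52·e^(0.02·RH+f) = 3.59 μm/a
  Sd branch = 0.102·Sd^0.62·e^(0.033·RH+0.04·T) = 37.43 μm/a
  r_corr = 3.59 + 37.43 = 41.02 μm/a
ISO 9224: D(t) = r_corr · t^b with b = 0.523 (carbon steel, B1)
  D(17) = 41.02 × 17^0.523 = 41.02 × 4.401 = 180.5 μm
  Mass loss = 180.5 μm × 7.85 g/cm³ = 1417 g·m⁻²

D(17) = 1.42e+03 g·m⁻²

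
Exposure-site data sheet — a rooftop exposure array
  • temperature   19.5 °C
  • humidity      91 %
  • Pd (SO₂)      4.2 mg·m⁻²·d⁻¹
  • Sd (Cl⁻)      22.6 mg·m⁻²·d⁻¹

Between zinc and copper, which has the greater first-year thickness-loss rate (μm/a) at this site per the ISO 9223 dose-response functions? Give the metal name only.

copper

zinc: f(T) = -0.071·(T−10) [T>10 °C] = -0.6745
  Pd branch = 0.0129·Pd^0.44·e^(0.046·RH+f) = 0.8125 μm/a
  Cl⁻ term: 0.0175·22.6^0.57·exp(0.008·91+0.085·19.5) = 1.124
  sum: 0.8125 + 1.124 → r_corr = 1.937 μm/a
copper: f(T) = -0.080·(T−10) [T>10 °C] = -0.7600
  SO₂ term: 0.0053·4.2^0.26·exp(0.059·91-0.7600) = 0.7727
  Cl⁻ term: 0.01025·22.6^0.27·exp(0.036·91+0.049·19.5) = 1.637
  r_corr = 0.7727 + 1.637 = 2.41 μm/a
Ordering by μm/a: copper (2.41) > zinc (1.94)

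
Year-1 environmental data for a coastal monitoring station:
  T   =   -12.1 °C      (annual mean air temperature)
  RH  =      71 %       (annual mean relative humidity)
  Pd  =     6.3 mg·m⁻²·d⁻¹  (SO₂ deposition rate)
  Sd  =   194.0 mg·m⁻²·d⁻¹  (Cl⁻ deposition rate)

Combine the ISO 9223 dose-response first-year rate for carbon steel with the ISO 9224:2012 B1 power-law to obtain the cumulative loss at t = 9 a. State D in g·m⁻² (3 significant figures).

carbon steel: f(T) = +0.150·(T−10) [T≤10 °C] = -3.3150
  SO₂ term: 1.77·6.3^0.52·exp(0.02·71-3.3150) = 0.6929
  Cl⁻ term: 0.102·194.0^0.62·exp(0.033·71+0.04·-12.1) = 17.15
  sum: 0.6929 + 17.15 → r_corr = 17.85 μm/a
Power-law: D(9) = r_corr · 9^0.523
  D(9) = 17.85 × 9^0.523 = 17.85 × 3.156 = 56.32 μm
  Mass loss = 56.32 μm × 7.85 g/cm³ = 442.1 g·m⁻²

D(9) = 442 g·m⁻²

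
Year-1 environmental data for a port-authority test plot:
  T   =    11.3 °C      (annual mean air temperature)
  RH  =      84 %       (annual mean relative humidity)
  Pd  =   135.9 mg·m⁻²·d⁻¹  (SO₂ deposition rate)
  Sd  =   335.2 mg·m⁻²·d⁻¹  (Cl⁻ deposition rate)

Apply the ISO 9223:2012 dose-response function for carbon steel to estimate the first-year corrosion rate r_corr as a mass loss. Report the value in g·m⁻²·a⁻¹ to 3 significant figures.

carbon steel: f(T) = -0.054·(T−10) [T>10 °C] = -0.0702
  sulphur-dioxide contribution → 113.9 μm/a
  chloride contribution → 94.29 μm/a
  total first-year rate 208.1 μm/a
Convert to mass loss: 208.1 μm/a × 7.85 g/cm³ = 1634 g·m⁻²·a⁻¹

r_corr = 1.63e+03 g·m⁻²·a⁻¹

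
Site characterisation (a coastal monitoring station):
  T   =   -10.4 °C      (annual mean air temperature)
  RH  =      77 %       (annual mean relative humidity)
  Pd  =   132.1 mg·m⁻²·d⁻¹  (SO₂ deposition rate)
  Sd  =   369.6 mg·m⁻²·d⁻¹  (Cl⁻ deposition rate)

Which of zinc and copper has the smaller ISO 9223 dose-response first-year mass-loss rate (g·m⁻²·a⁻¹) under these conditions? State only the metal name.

zinc: f(T) = +0.038·(T−10) [T≤10 °C] = -0.7752
  Pd branch = 0.0129·Pd^0.44·e^(0.046·RH+f) = 1.76 μm/a
  Sd branch = 0.0175·Sd^0.57·e^(0.008·RH+0.085·T) = 0.3893 μm/a
  r_corr = 1.76 + 0.3893 = 2.149 μm/a
  mass loss = 2.149 μm/a × 7.14 g/cm³ = 15.34 g·m⁻²·a⁻¹
copper: temperature factor f = +0.126·(-20.4) = -2.5704
  SO₂ term: 0.0053·132.1^0.26·exp(0.059·77-2.5704) = 0.1356
  Sd branch = 0.01025·Sd^0.27·e^(0.036·RH+0.049·T) = 0.4859 μm/a
  sum: 0.1356 + 0.4859 → r_corr = 0.6216 μm/a
  mass loss = 0.6216 μm/a × 8.96 g/cm³ = 5.569 g·m⁻²·a⁻¹
Ordering by g·m⁻²·a⁻¹: zinc (15.3) > copper (5.57)

copper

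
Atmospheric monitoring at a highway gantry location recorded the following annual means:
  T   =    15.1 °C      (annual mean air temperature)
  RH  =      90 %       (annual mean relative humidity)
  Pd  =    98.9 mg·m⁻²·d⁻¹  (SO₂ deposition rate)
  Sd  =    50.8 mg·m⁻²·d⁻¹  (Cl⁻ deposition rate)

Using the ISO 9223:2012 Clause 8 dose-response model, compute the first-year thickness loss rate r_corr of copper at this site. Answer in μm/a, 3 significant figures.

r_corr = 3.94 μm/a

copper: T>10 °C ⇒ hinge -0.080·(15.1−10) = -0.4080
  Pd branch = 0.0053·Pd^0.26·e^(0.059·RH+f) = 2.355 μm/a
  Cl⁻ term: 0.01025·50.8^0.27·exp(0.036·90+0.049·15.1) = 1.584
  sum: 2.355 + 1.584 → r_corr = 3.939 μm/a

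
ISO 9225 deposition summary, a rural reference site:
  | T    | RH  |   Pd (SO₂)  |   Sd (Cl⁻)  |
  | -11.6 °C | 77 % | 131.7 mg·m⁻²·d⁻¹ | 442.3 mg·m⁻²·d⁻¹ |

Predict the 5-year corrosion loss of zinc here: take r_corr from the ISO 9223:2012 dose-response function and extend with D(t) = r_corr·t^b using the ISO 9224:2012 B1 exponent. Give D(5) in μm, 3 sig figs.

D(5) = 7.65 μm

zinc: temperature factor f = +0.038·(-21.6) = -0.8208
  Pd branch = 0.0129·Pd^0.44·e^(0.046·RH+f) = 1.679 μm/a
  Sd branch = 0.0175·Sd^0.57·e^(0.008·RH+0.085·T) = 0.3894 μm/a
  sum: 1.679 + 0.3894 → r_corr = 2.068 μm/a
Long-term exponent b (ISO 9224 Table 2, B1) = 0.813
  D(5) = 2.068 × 5^0.813 = 2.068 × 3.701 = 7.654 μm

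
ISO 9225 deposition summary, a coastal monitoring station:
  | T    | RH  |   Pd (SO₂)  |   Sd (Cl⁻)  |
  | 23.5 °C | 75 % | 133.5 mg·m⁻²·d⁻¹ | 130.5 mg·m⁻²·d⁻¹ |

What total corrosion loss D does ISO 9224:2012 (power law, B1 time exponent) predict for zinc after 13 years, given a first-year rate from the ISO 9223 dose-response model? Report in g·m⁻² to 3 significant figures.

D(13) = 294 g·m⁻²

zinc: temperature factor f = -0.071·(13.5) = -0.9585
  SO₂ term: 0.0129·133.5^0.44·exp(0.046·75-0.9585) = 1.342
  Sd branch = 0.0175·Sd^0.57·e^(0.008·RH+0.085·T) = 3.776 μm/a
  r_corr = 1.342 + 3.776 = 5.118 μm/a
ISO 9224: D(t) = r_corr · t^b with b = 0.813 (zinc, B1)
  D(13) = 5.118 × 13^0.813 = 5.118 × 8.047 = 41.19 μm
  Mass loss = 41.19 μm × 7.14 g/cm³ = 294.1 g·m⁻²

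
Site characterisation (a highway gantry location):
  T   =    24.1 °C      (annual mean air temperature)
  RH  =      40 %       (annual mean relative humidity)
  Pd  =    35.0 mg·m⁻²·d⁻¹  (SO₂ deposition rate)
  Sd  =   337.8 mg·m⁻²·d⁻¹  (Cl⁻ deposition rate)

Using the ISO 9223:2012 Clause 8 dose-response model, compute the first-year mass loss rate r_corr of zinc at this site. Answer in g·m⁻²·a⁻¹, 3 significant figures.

zinc: temperature factor f = -0.071·(14.1) = -1.0011
  sulphur-dioxide contribution → 0.1427 μm/a
  chloride contribution → 5.164 μm/a
  total first-year rate 5.307 μm/a
Convert to mass loss: 5.307 μm/a × 7.14 g/cm³ = 37.89 g·m⁻²·a⁻¹

r_corr = 37.9 g·m⁻²·a⁻¹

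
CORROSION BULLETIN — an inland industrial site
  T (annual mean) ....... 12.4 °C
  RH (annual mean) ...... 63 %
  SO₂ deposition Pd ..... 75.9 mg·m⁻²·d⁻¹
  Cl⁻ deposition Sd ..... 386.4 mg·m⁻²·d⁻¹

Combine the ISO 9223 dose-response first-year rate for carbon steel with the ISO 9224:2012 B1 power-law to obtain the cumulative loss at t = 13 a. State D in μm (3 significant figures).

D(13) = 405 μm

carbon steel: f(T) = -0.054·(T−10) [T>10 °C] = -0.1296
  sulphur-dioxide contribution → 52.07 μm/a
  chloride contribution → 53.81 μm/a
  ⇒ r_corr(carbon steel) = 105.9 μm/a
Power-law: D(13) = r_corr · 13^0.523
  D(13) = 105.9 × 13^0.523 = 105.9 × 3.825 = 405 μm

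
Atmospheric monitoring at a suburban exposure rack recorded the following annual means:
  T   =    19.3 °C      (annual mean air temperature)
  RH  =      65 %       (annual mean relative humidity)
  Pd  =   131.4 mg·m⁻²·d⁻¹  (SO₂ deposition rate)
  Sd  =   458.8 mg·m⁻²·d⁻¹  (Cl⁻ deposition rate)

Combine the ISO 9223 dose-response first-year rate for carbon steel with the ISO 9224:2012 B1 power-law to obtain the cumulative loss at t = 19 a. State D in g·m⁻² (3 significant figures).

D(19) = 4.90e+03 g·m⁻²

carbon steel: f(T) = -0.054·(T−10) [T>10 °C] = -0.5022
  Pd branch = 1.77·Pd^0.52·e^(0.02·RH+f) = 49.67 μm/a
  Sd branch = 0.102·Sd^0.62·e^(0.033·RH+0.04·T) = 84.26 μm/a
  sum: 49.67 + 84.26 → r_corr = 133.9 μm/a
Long-term exponent b (ISO 9224 Table 2, B1) = 0.523
  D(19) = 133.9 × 19^0.523 = 133.9 × 4.664 = 624.7 μm
  Mass loss = 624.7 μm × 7.85 g/cm³ = 4904 g·m⁻²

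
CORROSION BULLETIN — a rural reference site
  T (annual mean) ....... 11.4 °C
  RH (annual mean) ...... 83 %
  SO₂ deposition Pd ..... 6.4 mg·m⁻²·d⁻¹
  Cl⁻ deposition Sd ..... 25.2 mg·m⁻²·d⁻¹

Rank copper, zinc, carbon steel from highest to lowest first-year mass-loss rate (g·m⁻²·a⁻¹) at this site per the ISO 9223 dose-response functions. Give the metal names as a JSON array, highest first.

copper: f(T) = -0.080·(T−10) [T>10 °C] = -0.1120
  SO₂ term: 0.0053·6.4^0.26·exp(0.059·83-0.1120) = 1.028
  Sd branch = 0.01025·Sd^0.27·e^(0.036·RH+0.049·T) = 0.8499 μm/a
  r_corr = 1.028 + 0.8499 = 1.878 μm/a
  mass loss = 1.878 μm/a × 8.96 g/cm³ = 16.83 g·m⁻²·a⁻¹
zinc: f(T) = -0.071·(T−10) [T>10 °C] = -0.0994
  Pd branch = 0.0129·Pd^0.44·e^(0.046·RH+f) = 1.203 μm/a
  Sd branch = 0.0175·Sd^0.57·e^(0.008·RH+0.085·T) = 0.5637 μm/a
  r_corr = 1.203 + 0.5637 = 1.767 μm/a
  mass loss = 1.767 μm/a × 7.14 g/cm³ = 12.61 g·m⁻²·a⁻¹
carbon steel: f(T) = -0.054·(T−10) [T>10 °C] = -0.0756
  Pd branch = 1.77·Pd^0.52·e^(0.02·RH+f) = 22.66 μm/a
  Cl⁻ term: 0.102·25.2^0.62·exp(0.033·83+0.04·11.4) = 18.41
  sum: 22.66 + 18.41 → r_corr = 41.07 μm/a
  mass loss = 41.07 μm/a × 7.85 g/cm³ = 322.4 g·m⁻²·a⁻¹
Ordering by g·m⁻²·a⁻¹: carbon steel (322) > copper (16.8) > zinc (12.6)

["carbon steel", "copper", "zinc"]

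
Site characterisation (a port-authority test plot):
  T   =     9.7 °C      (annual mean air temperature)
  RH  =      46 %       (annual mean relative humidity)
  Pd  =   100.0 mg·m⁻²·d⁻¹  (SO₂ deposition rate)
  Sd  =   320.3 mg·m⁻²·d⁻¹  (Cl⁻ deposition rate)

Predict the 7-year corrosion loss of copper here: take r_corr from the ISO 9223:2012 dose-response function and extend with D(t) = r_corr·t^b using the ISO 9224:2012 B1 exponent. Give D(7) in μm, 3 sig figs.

D(7) = 2.44 μm

copper: f(T) = +0.126·(T−10) [T≤10 °C] = -0.0378
  sulphur-dioxide contribution → 0.255 μm/a
  chloride contribution → 0.41 μm/a
  ⇒ r_corr(copper) = 0.665 μm/a
Long-term exponent b (ISO 9224 Table 2, B1) = 0.667
  D(7) = 0.665 × 7^0.667 = 0.665 × 3.662 = 2.435 μm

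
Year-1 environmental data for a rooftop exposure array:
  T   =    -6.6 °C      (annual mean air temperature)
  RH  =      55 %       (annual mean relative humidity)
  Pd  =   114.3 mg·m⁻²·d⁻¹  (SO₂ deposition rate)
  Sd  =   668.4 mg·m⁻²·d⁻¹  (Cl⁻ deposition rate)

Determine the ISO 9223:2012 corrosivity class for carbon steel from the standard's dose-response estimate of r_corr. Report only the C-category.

carbon steel: T≤10 °C ⇒ hinge +0.150·(-6.6−10) = -2.4900
  Pd branch = 1.77·Pd^0.52·e^(0.02·RH+f) = 5.182 μm/a
  Cl⁻ term: 0.102·668.4^0.62·exp(0.033·55+0.04·-6.6) = 27.15
  sum: 5.182 + 27.15 → r_corr = 32.33 μm/a
32.3 μm/a falls in (25, 50] for carbon steel → category C3

C3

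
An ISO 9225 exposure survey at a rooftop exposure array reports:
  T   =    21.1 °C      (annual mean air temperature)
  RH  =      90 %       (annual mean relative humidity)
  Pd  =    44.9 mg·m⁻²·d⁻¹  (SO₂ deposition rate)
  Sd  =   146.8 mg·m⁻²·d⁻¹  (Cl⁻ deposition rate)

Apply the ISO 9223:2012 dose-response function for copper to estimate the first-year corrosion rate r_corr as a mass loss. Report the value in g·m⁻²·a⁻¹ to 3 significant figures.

r_corr = 36.0 g·m⁻²·a⁻¹

copper: f(T) = -0.080·(T−10) [T>10 °C] = -0.8880
  Pd branch = 0.0053·Pd^0.26·e^(0.059·RH+f) = 1.187 μm/a
  Sd branch = 0.01025·Sd^0.27·e^(0.036·RH+0.049·T) = 2.831 μm/a
  sum: 1.187 + 2.831 → r_corr = 4.017 μm/a
Convert to mass loss: 4.017 μm/a × 8.96 g/cm³ = 35.99 g·m⁻²·a⁻¹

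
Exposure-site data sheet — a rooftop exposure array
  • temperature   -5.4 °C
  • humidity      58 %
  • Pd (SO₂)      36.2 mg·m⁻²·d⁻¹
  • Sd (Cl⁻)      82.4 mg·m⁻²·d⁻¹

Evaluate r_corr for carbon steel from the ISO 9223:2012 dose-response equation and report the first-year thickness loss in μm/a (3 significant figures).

carbon steel: T≤10 °C ⇒ hinge +0.150·(-5.4−10) = -2.3100
  sulphur-dioxide contribution → 3.623 μm/a
  chloride contribution → 8.588 μm/a
  ⇒ r_corr(carbon steel) = 12.21 μm/a

r_corr = 12.2 μm/a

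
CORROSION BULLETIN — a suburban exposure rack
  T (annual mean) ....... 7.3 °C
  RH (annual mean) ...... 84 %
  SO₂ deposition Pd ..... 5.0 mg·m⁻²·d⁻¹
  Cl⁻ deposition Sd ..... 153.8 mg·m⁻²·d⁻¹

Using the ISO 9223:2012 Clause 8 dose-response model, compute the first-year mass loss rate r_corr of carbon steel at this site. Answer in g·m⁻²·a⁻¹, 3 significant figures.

carbon steel: temperature factor f = +0.150·(-2.7) = -0.4050
  SO₂ term: 1.77·5.0^0.52·exp(0.02·84-0.4050) = 14.63
  Cl⁻ term: 0.102·153.8^0.62·exp(0.033·84+0.04·7.3) = 49.57
  r_corr = 14.63 + 49.57 = 64.19 μm/a
Convert to mass loss: 64.19 μm/a × 7.85 g/cm³ = 503.9 g·m⁻²·a⁻¹

r_corr = 504 g·m⁻²·a⁻¹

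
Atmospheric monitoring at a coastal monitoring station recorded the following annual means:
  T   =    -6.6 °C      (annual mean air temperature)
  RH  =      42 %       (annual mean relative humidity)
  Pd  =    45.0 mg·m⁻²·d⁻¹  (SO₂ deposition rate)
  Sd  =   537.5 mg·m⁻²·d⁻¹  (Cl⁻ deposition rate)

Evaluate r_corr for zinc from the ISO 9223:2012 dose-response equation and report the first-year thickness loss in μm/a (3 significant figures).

r_corr = 0.756 μm/a

zinc: f(T) = +0.038·(T−10) [T≤10 °C] = -0.6308
  Pd branch = 0.0129·Pd^0.44·e^(0.046·RH+f) = 0.253 μm/a
  Cl⁻ term: 0.0175·537.5^0.57·exp(0.008·42+0.085·-6.6) = 0.5031
  sum: 0.253 + 0.5031 → r_corr = 0.7561 μm/a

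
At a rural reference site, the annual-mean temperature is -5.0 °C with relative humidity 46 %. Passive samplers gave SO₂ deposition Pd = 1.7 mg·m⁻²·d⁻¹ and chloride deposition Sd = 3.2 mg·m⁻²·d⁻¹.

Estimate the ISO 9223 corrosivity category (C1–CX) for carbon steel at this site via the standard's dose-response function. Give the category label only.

carbon steel: f(T) = +0.150·(T−10) [T≤10 °C] = -2.2500
  SO₂ term: 1.77·1.7^0.52·exp(0.02·46-2.2500) = 0.6169
  Sd branch = 0.102·Sd^0.62·e^(0.033·RH+0.04·T) = 0.7838 μm/a
  sum: 0.6169 + 0.7838 → r_corr = 1.401 μm/a
Category bounds: 1.3…25 μm/a bracket r_corr ⇒ C2

C2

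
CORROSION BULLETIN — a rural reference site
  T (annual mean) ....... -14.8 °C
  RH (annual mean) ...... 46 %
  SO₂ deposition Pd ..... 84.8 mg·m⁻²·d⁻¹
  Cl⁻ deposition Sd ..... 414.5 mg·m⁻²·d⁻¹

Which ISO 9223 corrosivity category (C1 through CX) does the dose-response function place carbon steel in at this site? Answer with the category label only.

C2

carbon steel: T≤10 °C ⇒ hinge +0.150·(-14.8−10) = -3.7200
  SO₂ term: 1.77·84.8^0.52·exp(0.02·46-3.7200) = 1.083
  Cl⁻ term: 0.102·414.5^0.62·exp(0.033·46+0.04·-14.8) = 10.8
  r_corr = 1.083 + 10.8 = 11.89 μm/a
11.9 μm/a falls in (1.3, 25] for carbon steel → category C2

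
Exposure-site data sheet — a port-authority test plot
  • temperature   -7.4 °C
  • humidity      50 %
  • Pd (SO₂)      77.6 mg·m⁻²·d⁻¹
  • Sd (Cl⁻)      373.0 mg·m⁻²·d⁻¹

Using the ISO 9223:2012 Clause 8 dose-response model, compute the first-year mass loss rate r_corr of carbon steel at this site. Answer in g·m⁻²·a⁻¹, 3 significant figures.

r_corr = 149 g·m⁻²·a⁻¹

carbon steel: T≤10 °C ⇒ hinge +0.150·(-7.4−10) = -2.6100
  SO₂ term: 1.77·77.6^0.52·exp(0.02·50-2.6100) = 3.4
  Cl⁻ term: 0.102·373.0^0.62·exp(0.033·50+0.04·-7.4) = 15.53
  r_corr = 3.4 + 15.53 = 18.93 μm/a
Convert to mass loss: 18.93 μm/a × 7.85 g/cm³ = 148.6 g·m⁻²·a⁻¹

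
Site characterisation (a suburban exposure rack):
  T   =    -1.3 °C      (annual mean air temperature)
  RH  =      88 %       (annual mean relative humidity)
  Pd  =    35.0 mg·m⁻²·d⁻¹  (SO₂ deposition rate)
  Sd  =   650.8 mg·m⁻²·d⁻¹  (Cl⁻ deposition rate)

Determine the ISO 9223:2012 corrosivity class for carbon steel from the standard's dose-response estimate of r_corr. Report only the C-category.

C5

carbon steel: temperature factor f = +0.150·(-11.3) = -1.6950
  SO₂ term: 1.77·35.0^0.52·exp(0.02·88-1.6950) = 12
  Cl⁻ term: 0.102·650.8^0.62·exp(0.033·88+0.04·-1.3) = 98.07
  sum: 12 + 98.07 → r_corr = 110.1 μm/a
Category bounds: 80…200 μm/a bracket r_corr ⇒ C5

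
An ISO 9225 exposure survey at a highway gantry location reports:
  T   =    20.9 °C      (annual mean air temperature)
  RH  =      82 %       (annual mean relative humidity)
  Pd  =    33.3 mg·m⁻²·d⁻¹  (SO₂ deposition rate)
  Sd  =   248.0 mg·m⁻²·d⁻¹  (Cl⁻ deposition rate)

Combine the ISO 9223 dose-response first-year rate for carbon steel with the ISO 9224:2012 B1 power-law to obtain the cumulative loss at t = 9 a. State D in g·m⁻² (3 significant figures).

carbon steel: temperature factor f = -0.054·(10.9) = -0.5886
  SO₂ term: 1.77·33.3^0.52·exp(0.02·82-0.5886) = 31.35
  Sd branch = 0.102·Sd^0.62·e^(0.033·RH+0.04·T) = 107.5 μm/a
  r_corr = 31.35 + 107.5 = 138.9 μm/a
Long-term exponent b (ISO 9224 Table 2, B1) = 0.523
  D(9) = 138.9 × 9^0.523 = 138.9 × 3.156 = 438.2 μm
  Mass loss = 438.2 μm × 7.85 g/cm³ = 3440 g·m⁻²

D(9) = 3.44e+03 g·m⁻²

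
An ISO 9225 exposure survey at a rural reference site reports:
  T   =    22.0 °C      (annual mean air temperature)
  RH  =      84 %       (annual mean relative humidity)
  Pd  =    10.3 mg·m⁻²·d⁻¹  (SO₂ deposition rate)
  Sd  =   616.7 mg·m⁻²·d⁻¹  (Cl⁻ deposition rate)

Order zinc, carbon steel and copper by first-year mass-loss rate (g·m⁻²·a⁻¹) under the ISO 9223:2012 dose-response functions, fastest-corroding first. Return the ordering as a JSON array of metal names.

zinc: f(T) = -0.071·(T−10) [T>10 °C] = -0.8520
  Pd branch = 0.0129·Pd^0.44·e^(0.046·RH+f) = 0.7317 μm/a
  Cl⁻ term: 0.0175·616.7^0.57·exp(0.008·84+0.085·22.0) = 8.657
  sum: 0.7317 + 8.657 → r_corr = 9.388 μm/a
  mass loss = 9.388 μm/a × 7.14 g/cm³ = 67.03 g·m⁻²·a⁻¹
carbon steel: T>10 °C ⇒ hinge -0.054·(22.0−10) = -0.6480
  SO₂ term: 1.77·10.3^0.52·exp(0.02·84-0.6480) = 16.7
  Sd branch = 0.102·Sd^0.62·e^(0.033·RH+0.04·T) = 211.1 μm/a
  r_corr = 16.7 + 211.1 = 227.8 μm/a
  mass loss = 227.8 μm/a × 7.85 g/cm³ = 1788 g·m⁻²·a⁻¹
copper: f(T) = -0.080·(T−10) [T>10 °C] = -0.9600
  Pd branch = 0.0053·Pd^0.26·e^(0.059·RH+f) = 0.5285 μm/a
  Cl⁻ term: 0.01025·616.7^0.27·exp(0.036·84+0.049·22.0) = 3.512
  sum: 0.5285 + 3.512 → r_corr = 4.04 μm/a
  mass loss = 4.04 μm/a × 8.96 g/cm³ = 36.2 g·m⁻²·a⁻¹
Ordering by g·m⁻²·a⁻¹: carbon steel (1790) > zinc (67) > copper (36.2)

["carbon steel", "zinc", "copper"]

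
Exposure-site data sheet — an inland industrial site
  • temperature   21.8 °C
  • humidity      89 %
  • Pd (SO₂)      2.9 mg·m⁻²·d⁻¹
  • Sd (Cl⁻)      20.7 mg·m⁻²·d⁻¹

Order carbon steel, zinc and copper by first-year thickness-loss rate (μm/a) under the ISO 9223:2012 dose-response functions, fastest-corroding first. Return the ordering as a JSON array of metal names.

["carbon steel", "copper", "zinc"]

carbon steel: temperature factor f = -0.054·(11.8) = -0.6372
  SO₂ term: 1.77·2.9^0.52·exp(0.02·89-0.6372) = 9.655
  Sd branch = 0.102·Sd^0.62·e^(0.033·RH+0.04·T) = 30.11 μm/a
  r_corr = 9.655 + 30.11 = 39.77 μm/a
zinc: f(T) = -0.071·(T−10) [T>10 °C] = -0.8378
  Pd branch = 0.0129·Pd^0.44·e^(0.046·RH+f) = 0.5348 μm/a
  Sd branch = 0.0175·Sd^0.57·e^(0.008·RH+0.085·T) = 1.28 μm/a
  r_corr = 0.5348 + 1.28 = 1.814 μm/a
copper: temperature factor f = -0.080·(11.8) = -0.9440
  Pd branch = 0.0053·Pd^0.26·e^(0.059·RH+f) = 0.5188 μm/a
  Cl⁻ term: 0.01025·20.7^0.27·exp(0.036·89+0.049·21.8) = 1.665
  r_corr = 0.5188 + 1.665 = 2.184 μm/a
Ordering by μm/a: carbon steel (39.8) > copper (2.18) > zinc (1.81)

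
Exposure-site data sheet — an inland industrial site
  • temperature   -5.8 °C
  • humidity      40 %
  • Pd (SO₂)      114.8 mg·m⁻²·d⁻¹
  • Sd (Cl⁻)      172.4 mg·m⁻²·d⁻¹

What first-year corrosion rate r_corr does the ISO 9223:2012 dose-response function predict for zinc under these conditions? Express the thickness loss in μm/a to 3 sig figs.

r_corr = 0.636 μm/a

zinc: T≤10 °C ⇒ hinge +0.038·(-5.8−10) = -0.6004
  sulphur-dioxide contribution → 0.3592 μm/a
  chloride contribution → 0.2772 μm/a
  total first-year rate 0.6363 μm/a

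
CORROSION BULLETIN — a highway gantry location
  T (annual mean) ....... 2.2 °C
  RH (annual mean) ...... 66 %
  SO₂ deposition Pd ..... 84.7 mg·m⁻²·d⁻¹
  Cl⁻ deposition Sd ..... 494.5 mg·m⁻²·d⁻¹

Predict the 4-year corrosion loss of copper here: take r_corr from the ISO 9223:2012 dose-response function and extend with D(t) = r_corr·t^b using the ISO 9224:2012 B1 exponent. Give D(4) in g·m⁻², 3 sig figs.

copper: temperature factor f = +0.126·(-7.8) = -0.9828
  sulphur-dioxide contribution → 0.3089 μm/a
  chloride contribution → 0.6559 μm/a
  ⇒ r_corr(copper) = 0.9648 μm/a
ISO 9224: D(t) = r_corr · t^b with b = 0.667 (copper, B1)
  D(4) = 0.9648 × 4^0.667 = 0.9648 × 2.521 = 2.432 μm
  Mass loss = 2.432 μm × 8.96 g/cm³ = 21.79 g·m⁻²

D(4) = 21.8 g·m⁻²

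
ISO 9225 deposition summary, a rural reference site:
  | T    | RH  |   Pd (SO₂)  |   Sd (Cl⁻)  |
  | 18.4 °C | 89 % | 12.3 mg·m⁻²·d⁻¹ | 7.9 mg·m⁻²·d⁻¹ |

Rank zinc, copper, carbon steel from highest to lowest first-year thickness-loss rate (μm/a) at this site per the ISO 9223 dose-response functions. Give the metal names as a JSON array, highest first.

zinc: temperature factor f = -0.071·(8.4) = -0.5964
  SO₂ term: 0.0129·12.3^0.44·exp(0.046·89-0.5964) = 1.286
  Sd branch = 0.0175·Sd^0.57·e^(0.008·RH+0.085·T) = 0.5535 μm/a
  sum: 1.286 + 0.5535 → r_corr = 1.839 μm/a
copper: f(T) = -0.080·(T−10) [T>10 °C] = -0.6720
  Pd branch = 0.0053·Pd^0.26·e^(0.059·RH+f) = 0.9915 μm/a
  Sd branch = 0.01025·Sd^0.27·e^(0.036·RH+0.049·T) = 1.087 μm/a
  sum: 0.9915 + 1.087 → r_corr = 2.078 μm/a
carbon steel: f(T) = -0.054·(T−10) [T>10 °C] = -0.4536
  Pd branch = 1.77·Pd^0.52·e^(0.02·RH+f) = 24.59 μm/a
  Cl⁻ term: 0.102·7.9^0.62·exp(0.033·89+0.04·18.4) = 14.46
  sum: 24.59 + 14.46 → r_corr = 39.05 μm/a
Ordering by μm/a: carbon steel (39.1) > copper (2.08) > zinc (1.84)

["carbon steel", "copper", "zinc"]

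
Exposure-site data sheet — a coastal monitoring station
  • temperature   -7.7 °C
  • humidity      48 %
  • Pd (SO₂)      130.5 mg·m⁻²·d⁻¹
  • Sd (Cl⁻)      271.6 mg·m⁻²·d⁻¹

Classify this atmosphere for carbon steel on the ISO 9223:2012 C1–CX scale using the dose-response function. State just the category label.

carbon steel: f(T) = +0.150·(T−10) [T≤10 °C] = -2.6550
  SO₂ term: 1.77·130.5^0.52·exp(0.02·48-2.6550) = 4.092
  Cl⁻ term: 0.102·271.6^0.62·exp(0.033·48+0.04·-7.7) = 11.8
  r_corr = 4.092 + 11.8 = 15.89 μm/a
ISO 9223 Table 2 (carbon steel): 1.3 < 15.9 ≤ 25 μm/a ⇒ C2

C2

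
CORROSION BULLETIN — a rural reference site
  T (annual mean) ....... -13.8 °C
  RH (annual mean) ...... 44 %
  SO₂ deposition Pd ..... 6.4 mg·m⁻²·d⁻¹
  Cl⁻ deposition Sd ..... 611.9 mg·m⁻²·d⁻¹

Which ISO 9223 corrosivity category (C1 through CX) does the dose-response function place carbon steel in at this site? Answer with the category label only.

carbon steel: f(T) = +0.150·(T−10) [T≤10 °C] = -3.5700
  sulphur-dioxide contribution → 0.3155 μm/a
  chloride contribution → 13.4 μm/a
  total first-year rate 13.72 μm/a
Category bounds: 1.3…25 μm/a bracket r_corr ⇒ C2

C2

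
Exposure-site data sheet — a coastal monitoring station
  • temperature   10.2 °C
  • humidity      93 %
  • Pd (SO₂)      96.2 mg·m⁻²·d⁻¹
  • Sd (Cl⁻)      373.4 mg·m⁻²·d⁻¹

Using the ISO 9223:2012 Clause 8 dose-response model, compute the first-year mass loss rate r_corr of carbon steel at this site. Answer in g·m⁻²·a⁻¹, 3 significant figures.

carbon steel: temperature factor f = -0.054·(0.2) = -0.0108
  sulphur-dioxide contribution → 120.9 μm/a
  chloride contribution → 129.8 μm/a
  ⇒ r_corr(carbon steel) = 250.7 μm/a
Convert to mass loss: 250.7 μm/a × 7.85 g/cm³ = 1968 g·m⁻²·a⁻¹

r_corr = 1.97e+03 g·m⁻²·a⁻¹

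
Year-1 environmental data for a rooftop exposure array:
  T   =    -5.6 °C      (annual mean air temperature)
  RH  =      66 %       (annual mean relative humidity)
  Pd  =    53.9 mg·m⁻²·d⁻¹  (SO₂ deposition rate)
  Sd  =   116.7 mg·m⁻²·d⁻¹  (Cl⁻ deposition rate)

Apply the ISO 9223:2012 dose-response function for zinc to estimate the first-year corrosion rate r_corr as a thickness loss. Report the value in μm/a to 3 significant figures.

zinc: T≤10 °C ⇒ hinge +0.038·(-5.6−10) = -0.5928
  sulphur-dioxide contribution → 0.8581 μm/a
  chloride contribution → 0.2779 μm/a
  ⇒ r_corr(zinc) = 1.136 μm/a

r_corr = 1.14 μm/a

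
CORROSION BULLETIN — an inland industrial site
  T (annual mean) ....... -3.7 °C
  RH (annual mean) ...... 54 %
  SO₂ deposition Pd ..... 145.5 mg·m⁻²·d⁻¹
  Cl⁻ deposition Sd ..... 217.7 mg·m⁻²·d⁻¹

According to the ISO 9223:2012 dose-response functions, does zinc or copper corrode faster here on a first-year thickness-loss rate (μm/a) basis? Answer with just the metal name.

zinc: temperature factor f = +0.038·(-13.7) = -0.5206
  SO₂ term: 0.0129·145.5^0.44·exp(0.046·54-0.5206) = 0.8221
  Sd branch = 0.0175·Sd^0.57·e^(0.008·RH+0.085·T) = 0.4233 μm/a
  sum: 0.8221 + 0.4233 → r_corr = 1.245 μm/a
copper: T≤10 °C ⇒ hinge +0.126·(-3.7−10) = -1.7262
  SO₂ term: 0.0053·145.5^0.26·exp(0.059·54-1.7262) = 0.08329
  Sd branch = 0.01025·Sd^0.27·e^(0.036·RH+0.049·T) = 0.2556 μm/a
  sum: 0.08329 + 0.2556 → r_corr = 0.3388 μm/a
Ordering by μm/a: zinc (1.25) > copper (0.339)

zinc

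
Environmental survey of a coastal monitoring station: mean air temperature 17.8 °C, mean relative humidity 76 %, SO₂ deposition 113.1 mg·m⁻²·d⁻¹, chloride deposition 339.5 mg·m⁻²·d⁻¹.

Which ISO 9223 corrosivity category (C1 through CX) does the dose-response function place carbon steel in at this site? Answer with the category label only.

carbon steel: temperature factor f = -0.054·(7.8) = -0.4212
  Pd branch = 1.77·Pd^0.52·e^(0.02·RH+f) = 62.08 μm/a
  Sd branch = 0.102·Sd^0.62·e^(0.033·RH+0.04·T) = 94.66 μm/a
  sum: 62.08 + 94.66 → r_corr = 156.7 μm/a
157 μm/a falls in (80, 200] for carbon steel → category C5

C5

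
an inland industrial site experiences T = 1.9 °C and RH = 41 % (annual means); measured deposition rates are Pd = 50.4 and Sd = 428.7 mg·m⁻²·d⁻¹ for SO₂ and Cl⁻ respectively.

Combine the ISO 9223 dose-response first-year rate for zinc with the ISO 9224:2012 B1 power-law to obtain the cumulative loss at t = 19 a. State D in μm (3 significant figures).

zinc: f(T) = +0.038·(T−10) [T≤10 °C] = -0.3078
  SO₂ term: 0.0129·50.4^0.44·exp(0.046·41-0.3078) = 0.3508
  Cl⁻ term: 0.0175·428.7^0.57·exp(0.008·41+0.085·1.9) = 0.9036
  sum: 0.3508 + 0.9036 → r_corr = 1.254 μm/a
ISO 9224: D(t) = r_corr · t^b with b = 0.813 (zinc, B1)
  D(19) = 1.254 × 19^0.813 = 1.254 × 10.96 = 13.74 μm

D(19) = 13.7 μm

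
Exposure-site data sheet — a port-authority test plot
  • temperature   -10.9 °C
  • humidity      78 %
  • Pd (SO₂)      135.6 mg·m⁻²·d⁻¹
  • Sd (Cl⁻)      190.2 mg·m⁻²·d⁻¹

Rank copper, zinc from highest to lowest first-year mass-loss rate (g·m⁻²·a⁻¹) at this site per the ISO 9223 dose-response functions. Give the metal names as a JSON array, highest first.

copper: T≤10 °C ⇒ hinge +0.126·(-10.9−10) = -2.6334
  Pd branch = 0.0053·Pd^0.26·e^(0.059·RH+f) = 0.136 μm/a
  Cl⁻ term: 0.01025·190.2^0.27·exp(0.036·78+0.049·-10.9) = 0.4108
  sum: 0.136 + 0.4108 → r_corr = 0.5468 μm/a
  mass loss = 0.5468 μm/a × 8.96 g/cm³ = 4.9 g·m⁻²·a⁻¹
zinc: T≤10 °C ⇒ hinge +0.038·(-10.9−10) = -0.7942
  SO₂ term: 0.0129·135.6^0.44·exp(0.046·78-0.7942) = 1.829
  Sd branch = 0.0175·Sd^0.57·e^(0.008·RH+0.085·T) = 0.2575 μm/a
  sum: 1.829 + 0.2575 → r_corr = 2.086 μm/a
  mass loss = 2.086 μm/a × 7.14 g/cm³ = 14.89 g·m⁻²·a⁻¹
Ordering by g·m⁻²·a⁻¹: zinc (14.9) > copper (4.9)

["zinc", "copper"]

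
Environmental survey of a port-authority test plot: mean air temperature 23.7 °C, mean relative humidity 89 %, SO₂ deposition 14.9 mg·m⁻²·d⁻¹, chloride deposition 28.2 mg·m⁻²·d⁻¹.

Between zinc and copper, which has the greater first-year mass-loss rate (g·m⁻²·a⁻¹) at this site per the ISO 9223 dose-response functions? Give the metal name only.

zinc: T>10 °C ⇒ hinge -0.071·(23.7−10) = -0.9727
  SO₂ term: 0.0129·14.9^0.44·exp(0.046·89-0.9727) = 0.9602
  Cl⁻ term: 0.0175·28.2^0.57·exp(0.008·89+0.085·23.7) = 1.794
  r_corr = 0.9602 + 1.794 = 2.754 μm/a
  mass loss = 2.754 μm/a × 7.14 g/cm³ = 19.66 g·m⁻²·a⁻¹
copper: f(T) = -0.080·(T−10) [T>10 °C] = -1.0960
  Pd branch = 0.0053·Pd^0.26·e^(0.059·RH+f) = 0.682 μm/a
  Sd branch = 0.01025·Sd^0.27·e^(0.036·RH+0.049·T) = 1.987 μm/a
  sum: 0.682 + 1.987 → r_corr = 2.669 μm/a
  mass loss = 2.669 μm/a × 8.96 g/cm³ = 23.91 g·m⁻²·a⁻¹
Ordering by g·m⁻²·a⁻¹: copper (23.9) > zinc (19.7)

copper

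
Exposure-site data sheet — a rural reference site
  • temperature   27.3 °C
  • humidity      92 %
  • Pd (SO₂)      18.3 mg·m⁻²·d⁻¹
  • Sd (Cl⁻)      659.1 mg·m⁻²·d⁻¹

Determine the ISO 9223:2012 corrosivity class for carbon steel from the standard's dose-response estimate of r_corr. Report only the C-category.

carbon steel: temperature factor f = -0.054·(17.3) = -0.9342
  SO₂ term: 1.77·18.3^0.52·exp(0.02·92-0.9342) = 19.85
  Cl⁻ term: 0.102·659.1^0.62·exp(0.033·92+0.04·27.3) = 354.1
  r_corr = 19.85 + 354.1 = 373.9 μm/a
ISO 9223 Table 2 (carbon steel): 200 < 374 ≤ 700 μm/a ⇒ CX

CX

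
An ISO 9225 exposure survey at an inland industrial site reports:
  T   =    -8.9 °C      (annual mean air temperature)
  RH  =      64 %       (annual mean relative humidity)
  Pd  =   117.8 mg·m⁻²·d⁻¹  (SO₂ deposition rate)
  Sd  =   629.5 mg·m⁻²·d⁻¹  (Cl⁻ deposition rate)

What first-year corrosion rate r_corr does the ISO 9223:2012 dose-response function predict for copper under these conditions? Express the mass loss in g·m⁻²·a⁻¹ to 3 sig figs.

copper: f(T) = +0.126·(T−10) [T≤10 °C] = -2.3814
  SO₂ term: 0.0053·117.8^0.26·exp(0.059·64-2.3814) = 0.07387
  Cl⁻ term: 0.01025·629.5^0.27·exp(0.036·64+0.049·-8.9) = 0.3782
  sum: 0.07387 + 0.3782 → r_corr = 0.452 μm/a
Convert to mass loss: 0.452 μm/a × 8.96 g/cm³ = 4.05 g·m⁻²·a⁻¹

r_corr = 4.05 g·m⁻²·a⁻¹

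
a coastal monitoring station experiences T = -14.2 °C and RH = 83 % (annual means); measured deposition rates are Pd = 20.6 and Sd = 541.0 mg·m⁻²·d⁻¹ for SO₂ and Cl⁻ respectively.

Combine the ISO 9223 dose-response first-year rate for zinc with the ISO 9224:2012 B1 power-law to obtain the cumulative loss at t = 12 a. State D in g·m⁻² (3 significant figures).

D(12) = 67.5 g·m⁻²

zinc: T≤10 °C ⇒ hinge +0.038·(-14.2−10) = -0.9196
  SO₂ term: 0.0129·20.6^0.44·exp(0.046·83-0.9196) = 0.886
  Cl⁻ term: 0.0175·541.0^0.57·exp(0.008·83+0.085·-14.2) = 0.3674
  sum: 0.886 + 0.3674 → r_corr = 1.253 μm/a
Power-law: D(12) = r_corr · 12^0.813
  D(12) = 1.253 × 12^0.813 = 1.253 × 7.54 = 9.451 μm
  Mass loss = 9.451 μm × 7.14 g/cm³ = 67.48 g·m⁻²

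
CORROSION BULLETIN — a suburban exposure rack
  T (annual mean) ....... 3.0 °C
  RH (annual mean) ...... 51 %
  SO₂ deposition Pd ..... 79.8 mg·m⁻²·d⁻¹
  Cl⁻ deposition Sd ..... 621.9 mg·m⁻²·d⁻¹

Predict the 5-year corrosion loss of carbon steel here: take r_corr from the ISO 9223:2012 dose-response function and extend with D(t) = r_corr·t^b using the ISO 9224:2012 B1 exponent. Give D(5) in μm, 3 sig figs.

carbon steel: T≤10 °C ⇒ hinge +0.150·(3.0−10) = -1.0500
  sulphur-dioxide contribution → 16.75 μm/a
  chloride contribution → 33.4 μm/a
  ⇒ r_corr(carbon steel) = 50.15 μm/a
Long-term exponent b (ISO 9224 Table 2, B1) = 0.523
  D(5) = 50.15 × 5^0.523 = 50.15 × 2.32 = 116.4 μm

D(5) = 116 μm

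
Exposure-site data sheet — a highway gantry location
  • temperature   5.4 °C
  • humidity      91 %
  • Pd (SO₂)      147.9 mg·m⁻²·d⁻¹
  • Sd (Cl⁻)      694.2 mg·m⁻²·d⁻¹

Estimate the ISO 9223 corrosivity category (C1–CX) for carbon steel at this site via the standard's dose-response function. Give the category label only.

carbon steel: temperature factor f = +0.150·(-4.6) = -0.6900
  SO₂ term: 1.77·147.9^0.52·exp(0.02·91-0.6900) = 73.64
  Cl⁻ term: 0.102·694.2^0.62·exp(0.033·91+0.04·5.4) = 147.3
  r_corr = 73.64 + 147.3 = 221 μm/a
221 μm/a falls in (200, 700] for carbon steel → category CX

CX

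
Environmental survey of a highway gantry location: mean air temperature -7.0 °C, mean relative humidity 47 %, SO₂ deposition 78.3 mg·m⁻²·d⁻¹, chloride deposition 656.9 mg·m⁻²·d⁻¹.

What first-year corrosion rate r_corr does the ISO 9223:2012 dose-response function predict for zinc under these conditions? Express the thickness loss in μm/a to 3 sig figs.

zinc: T≤10 °C ⇒ hinge +0.038·(-7.0−10) = -0.6460
  sulphur-dioxide contribution → 0.4002 μm/a
  chloride contribution → 0.5674 μm/a
  total first-year rate 0.9676 μm/a

r_corr = 0.968 μm/a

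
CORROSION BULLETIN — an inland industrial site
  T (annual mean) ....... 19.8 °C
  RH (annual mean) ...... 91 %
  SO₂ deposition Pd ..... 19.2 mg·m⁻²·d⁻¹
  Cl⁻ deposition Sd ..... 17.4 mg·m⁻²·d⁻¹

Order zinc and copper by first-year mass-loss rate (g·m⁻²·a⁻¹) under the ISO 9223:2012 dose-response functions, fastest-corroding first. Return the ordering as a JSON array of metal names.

["copper", "zinc"]

zinc: temperature factor f = -0.071·(9.8) = -0.6958
  sulphur-dioxide contribution → 1.552 μm/a
  chloride contribution → 0.9937 μm/a
  total first-year rate 2.546 μm/a
  mass loss = 2.546 μm/a × 7.14 g/cm³ = 18.18 g·m⁻²·a⁻¹
copper: temperature factor f = -0.080·(9.8) = -0.7840
  sulphur-dioxide contribution → 1.12 μm/a
  chloride contribution → 1.548 μm/a
  total first-year rate 2.668 μm/a
  mass loss = 2.668 μm/a × 8.96 g/cm³ = 23.9 g·m⁻²·a⁻¹
Ordering by g·m⁻²·a⁻¹: copper (23.9) > zinc (18.2)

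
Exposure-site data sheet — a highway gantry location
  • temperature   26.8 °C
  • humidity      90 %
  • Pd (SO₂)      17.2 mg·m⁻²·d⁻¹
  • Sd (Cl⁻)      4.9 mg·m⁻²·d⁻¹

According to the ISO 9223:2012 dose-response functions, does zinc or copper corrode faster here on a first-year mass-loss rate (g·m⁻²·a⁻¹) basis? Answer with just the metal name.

copper

zinc: T>10 °C ⇒ hinge -0.071·(26.8−10) = -1.1928
  sulphur-dioxide contribution → 0.8594 μm/a
  chloride contribution → 0.8679 μm/a
  total first-year rate 1.727 μm/a
  mass loss = 1.727 μm/a × 7.14 g/cm³ = 12.33 g·m⁻²·a⁻¹
copper: T>10 °C ⇒ hinge -0.080·(26.8−10) = -1.3440
  sulphur-dioxide contribution → 0.586 μm/a
  chloride contribution → 1.495 μm/a
  ⇒ r_corr(copper) = 2.081 μm/a
  mass loss = 2.081 μm/a × 8.96 g/cm³ = 18.64 g·m⁻²·a⁻¹
Ordering by g·m⁻²·a⁻¹: copper (18.6) > zinc (12.3)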